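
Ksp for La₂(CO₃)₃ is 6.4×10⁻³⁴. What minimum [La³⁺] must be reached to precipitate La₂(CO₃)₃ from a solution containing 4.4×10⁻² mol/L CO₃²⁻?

2.7×10⁻¹⁵ M

Precipitation begins when Q = Ksp.
La₂(CO₃)₃(s) ⇌ 2 La³⁺(aq) + 3 CO₃²⁻(aq)
Ksp = [La³⁺]^2[CO₃²⁻]^3 = [La³⁺]^2(4.4×10⁻²)^3
[La³⁺]^2 = 6.4×10⁻³⁴ / (4.4×10⁻²)^3 = 7.5×10⁻³⁰
[La³⁺] = 2.7×10⁻¹⁵ mol/L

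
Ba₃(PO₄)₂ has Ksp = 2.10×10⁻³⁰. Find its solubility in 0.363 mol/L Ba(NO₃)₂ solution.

Ba₃(PO₄)₂(s) ⇌ 3 Ba²⁺(aq) + 2 PO₄³⁻(aq)
Let s be the solubility of Ba₃(PO₄)₂ here. The common ion gives [Ba²⁺] ≈ 0.363 mol/L, and [PO₄³⁻] = 2s.
Ksp = [Ba²⁺]^3[PO₄³⁻]^2 = (0.363)^3(2s)^2
(2s)^2 = 2.10×10⁻³⁰ / (0.363)^3 = 4.39×10⁻²⁹
s = 3.31×10⁻¹⁵ mol/L

3.31×10⁻¹⁵ M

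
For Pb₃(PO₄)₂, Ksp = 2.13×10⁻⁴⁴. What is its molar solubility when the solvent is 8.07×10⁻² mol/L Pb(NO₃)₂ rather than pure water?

3.18×10⁻²¹ M

Pb₃(PO₄)₂(s) ⇌ 3 Pb²⁺(aq) + 2 PO₄³⁻(aq)
Pb²⁺ is already present at 8.07×10⁻² mol/L. If s mol/L of Pb₃(PO₄)₂ dissolves, [PO₄³⁻] = 2s while [Pb²⁺] ≈ 8.07×10⁻² mol/L.
Ksp = [Pb²⁺]^3[PO₄³⁻]^2 = (8.07×10⁻²)^3(2s)^2
(2s)^2 = 2.13×10⁻⁴⁴ / (8.07×10⁻²)^3 = 4.05×10⁻⁴¹
s = 3.18×10⁻²¹ mol/L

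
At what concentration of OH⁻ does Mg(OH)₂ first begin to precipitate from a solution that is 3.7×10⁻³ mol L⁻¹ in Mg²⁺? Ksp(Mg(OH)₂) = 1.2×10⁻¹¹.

5.7×10⁻⁵ M

Each salt precipitates once Q = Ksp for that salt.
Mg(OH)₂(s) ⇌ Mg²⁺(aq) + 2 OH⁻(aq)
Ksp = [Mg²⁺][OH⁻]^2 = [OH⁻]^2(3.7×10⁻³)
[OH⁻]^2 = 1.2×10⁻¹¹ / (3.7×10⁻³) = 3.2×10⁻⁹
[OH⁻] = 5.7×10⁻⁵ mol L⁻¹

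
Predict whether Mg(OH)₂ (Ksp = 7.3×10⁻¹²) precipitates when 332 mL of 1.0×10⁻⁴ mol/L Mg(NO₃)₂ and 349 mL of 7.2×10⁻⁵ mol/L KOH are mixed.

No

The combined volume is 681 mL.
[Mg²⁺] = (1.0×10⁻⁴)(332)/681 = 4.9×10⁻⁵ mol/L
[OH⁻] = (7.2×10⁻⁵)(349)/681 = 3.7×10⁻⁵ mol/L
Q = [Mg²⁺][OH⁻]^2 = 6.6×10⁻¹⁴
Q = 6.6×10⁻¹⁴ < Ksp = 7.3×10⁻¹², so the solution is unsaturated and no precipitate forms.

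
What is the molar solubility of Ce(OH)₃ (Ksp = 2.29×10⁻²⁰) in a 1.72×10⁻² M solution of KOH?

Ce(OH)₃(s) ⇌ Ce³⁺(aq) + 3 OH⁻(aq)
Let s be the solubility of Ce(OH)₃ here. The common ion gives [OH⁻] ≈ 1.72×10⁻² M, and [Ce³⁺] = s.
Ksp = [Ce³⁺][OH⁻]^3 = s(1.72×10⁻²)^3
s = 2.29×10⁻²⁰ / (1.72×10⁻²)^3 = 4.50×10⁻¹⁵
s = 4.50×10⁻¹⁵ M

4.50×10⁻¹⁵ M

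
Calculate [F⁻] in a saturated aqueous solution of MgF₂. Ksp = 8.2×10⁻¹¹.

5.5×10⁻⁴ M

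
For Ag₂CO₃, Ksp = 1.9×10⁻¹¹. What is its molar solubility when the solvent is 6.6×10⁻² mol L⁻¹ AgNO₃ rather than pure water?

4.4×10⁻⁹ M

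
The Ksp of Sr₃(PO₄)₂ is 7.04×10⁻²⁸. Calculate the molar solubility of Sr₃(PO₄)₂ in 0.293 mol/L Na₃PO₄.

6.72×10⁻¹⁰ M

Sr₃(PO₄)₂(s) ⇌ 3 Sr²⁺(aq) + 2 PO₄³⁻(aq)
PO₄³⁻ is already present at 0.293 mol/L. If s mol/L of Sr₃(PO₄)₂ dissolves, [Sr²⁺] = 3s while [PO₄³⁻] ≈ 0.293 mol/L.
Ksp = [Sr²⁺]^3[PO₄³⁻]^2 = (3s)^3(0.293)^2
(3s)^3 = 7.04×10⁻²⁸ / (0.293)^2 = 8.20×10⁻²⁷
s = 6.72×10⁻¹⁰ mol/L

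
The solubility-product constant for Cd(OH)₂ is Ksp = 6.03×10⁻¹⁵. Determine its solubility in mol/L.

1.15×10⁻⁵ M

Cd(OH)₂(s) ⇌ Cd²⁺(aq) + 2 OH⁻(aq)
Call the molar solubility s, so that [Cd²⁺] = s and [OH⁻] = 2s.
Ksp = [Cd²⁺][OH⁻]^2 = s · (2s)^2 = 4s^3
4s^3 = 6.03×10⁻¹⁵  ⇒  s^3 = 1.51×10⁻¹⁵
s = (1.51×10⁻¹⁵)^(1/3) = 1.15×10⁻⁵ mol/L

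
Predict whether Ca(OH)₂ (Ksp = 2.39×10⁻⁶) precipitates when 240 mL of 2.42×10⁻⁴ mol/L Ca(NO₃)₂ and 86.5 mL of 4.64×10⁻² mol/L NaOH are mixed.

After mixing, V = 240 mL + 86.5 mL = 326.5 mL.
[Ca²⁺] = (2.42×10⁻⁴)(240)/326.5 = 1.78×10⁻⁴ mol/L
[OH⁻] = (4.64×10⁻²)(86.5)/326.5 = 1.23×10⁻² mol/L
Q = [Ca²⁺][OH⁻]^2 = 2.69×10⁻⁸
Q = 2.69×10⁻⁸ < Ksp = 2.39×10⁻⁶, so the solution is unsaturated and no precipitate forms.

No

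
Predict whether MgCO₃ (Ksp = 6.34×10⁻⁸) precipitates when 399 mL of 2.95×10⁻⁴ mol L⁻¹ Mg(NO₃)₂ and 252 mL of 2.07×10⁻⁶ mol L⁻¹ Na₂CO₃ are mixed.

The combined volume is 651 mL.
[Mg²⁺] = (2.95×10⁻⁴)(399)/651 = 1.81×10⁻⁴ mol L⁻¹
[CO₃²⁻] = (2.07×10⁻⁶)(252)/651 = 8.01×10⁻⁷ mol L⁻¹
Q = [Mg²⁺][CO₃²⁻] = 1.45×10⁻¹⁰
Since Q (1.45×10⁻¹⁰) is less than Ksp (6.34×10⁻⁸), no MgCO₃ precipitates.

No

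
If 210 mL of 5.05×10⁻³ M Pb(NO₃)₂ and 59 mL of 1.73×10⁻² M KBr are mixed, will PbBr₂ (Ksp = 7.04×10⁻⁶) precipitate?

No

After mixing, V = 210 mL + 59 mL = 269 mL.
[Pb²⁺] = (5.05×10⁻³)(210)/269 = 3.94×10⁻³ M
[Br⁻] = (1.73×10⁻²)(59)/269 = 3.79×10⁻³ M
Q = [Pb²⁺][Br⁻]^2 = 5.68×10⁻⁸
Since Q (5.68×10⁻⁸) is less than Ksp (7.04×10⁻⁶), no PbBr₂ precipitates.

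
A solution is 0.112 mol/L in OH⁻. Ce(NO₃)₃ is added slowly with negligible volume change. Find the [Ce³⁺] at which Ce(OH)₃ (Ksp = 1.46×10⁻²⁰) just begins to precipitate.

1.04×10⁻¹⁷ M

Each salt precipitates once Q = Ksp for that salt.
Ce(OH)₃(s) ⇌ Ce³⁺(aq) + 3 OH⁻(aq)
Ksp = [Ce³⁺][OH⁻]^3 = [Ce³⁺](0.112)^3
[Ce³⁺] = 1.46×10⁻²⁰ / (0.112)^3 = 1.04×10⁻¹⁷
[Ce³⁺] = 1.04×10⁻¹⁷ mol/L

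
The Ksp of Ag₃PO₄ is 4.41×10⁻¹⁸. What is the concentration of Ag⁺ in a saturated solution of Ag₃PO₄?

Ag₃PO₄(s) ⇌ 3 Ag⁺(aq) + PO₄³⁻(aq)
If s mol/L of Ag₃PO₄ dissolves, [Ag⁺] = 3s and [PO₄³⁻] = s.
Ksp = [Ag⁺]^3[PO₄³⁻] = (3s)^3 · s = 27s^4 = 4.41×10⁻¹⁸
s = 2.01×10⁻⁵ M
[Ag⁺] = 3s = 6.03×10⁻⁵ M

6.03×10⁻⁵ M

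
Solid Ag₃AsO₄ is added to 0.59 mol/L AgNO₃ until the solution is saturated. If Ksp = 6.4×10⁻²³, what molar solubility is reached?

Ag₃AsO₄(s) ⇌ 3 Ag⁺(aq) + AsO₄³⁻(aq)
Let s be the solubility of Ag₃AsO₄ here. The common ion gives [Ag⁺] ≈ 0.59 mol/L, and [AsO₄³⁻] = s.
Ksp = [Ag⁺]^3[AsO₄³⁻] = (0.59)^3s
s = 6.4×10⁻²³ / (0.59)^3 = 3.1×10⁻²²
s = 3.1×10⁻²² mol/L

3.1×10⁻²² M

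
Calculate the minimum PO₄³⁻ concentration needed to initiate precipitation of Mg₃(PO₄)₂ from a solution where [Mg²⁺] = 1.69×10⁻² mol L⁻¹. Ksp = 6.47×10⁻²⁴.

1.16×10⁻⁹ M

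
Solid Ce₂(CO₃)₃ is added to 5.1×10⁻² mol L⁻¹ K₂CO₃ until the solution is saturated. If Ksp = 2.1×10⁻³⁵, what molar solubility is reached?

2.0×10⁻¹⁶ M

Ce₂(CO₃)₃(s) ⇌ 2 Ce³⁺(aq) + 3 CO₃²⁻(aq)
CO₃²⁻ is already present at 5.1×10⁻² mol L⁻¹. If s mol/L of Ce₂(CO₃)₃ dissolves, [Ce³⁺] = 2s while [CO₃²⁻] ≈ 5.1×10⁻² mol L⁻¹.
Ksp = [Ce³⁺]^2[CO₃²⁻]^3 = (2s)^2(5.1×10⁻²)^3
(2s)^2 = 2.1×10⁻³⁵ / (5.1×10⁻²)^3 = 1.6×10⁻³¹
s = 2.0×10⁻¹⁶ mol L⁻¹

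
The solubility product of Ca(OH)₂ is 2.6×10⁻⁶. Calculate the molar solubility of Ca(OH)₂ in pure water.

Ca(OH)₂(s) ⇌ Ca²⁺(aq) + 2 OH⁻(aq)
For each mole of Ca(OH)₂ that dissolves per liter, [Ca²⁺] = s and [OH⁻] = 2s; let s denote this solubility.
Ksp = [Ca²⁺][OH⁻]^2 = s · (2s)^2 = 4s^3
4s^3 = 2.6×10⁻⁶  ⇒  s^3 = 6.5×10⁻⁷
s = (6.5×10⁻⁷)^(1/3) = 8.7×10⁻³ mol L⁻¹

8.7×10⁻³ M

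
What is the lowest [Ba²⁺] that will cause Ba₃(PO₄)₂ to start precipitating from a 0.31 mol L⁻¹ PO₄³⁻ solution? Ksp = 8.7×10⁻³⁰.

Precipitation of each salt begins when its ion product equals Ksp.
Ba₃(PO₄)₂(s) ⇌ 3 Ba²⁺(aq) + 2 PO₄³⁻(aq)
Ksp = [Ba²⁺]^3[PO₄³⁻]^2 = [Ba²⁺]^3(0.31)^2
[Ba²⁺]^3 = 8.7×10⁻³⁰ / (0.31)^2 = 9.1×10⁻²⁹
[Ba²⁺] = 4.5×10⁻¹⁰ mol L⁻¹

4.5×10⁻¹⁰ M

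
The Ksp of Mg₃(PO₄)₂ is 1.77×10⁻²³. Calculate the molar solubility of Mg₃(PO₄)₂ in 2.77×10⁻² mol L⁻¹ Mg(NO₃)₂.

4.56×10⁻¹⁰ M

Mg₃(PO₄)₂(s) ⇌ 3 Mg²⁺(aq) + 2 PO₄³⁻(aq)
With Mg²⁺ already at 2.77×10⁻² mol L⁻¹ and s small, take [Mg²⁺] ≈ 2.77×10⁻² mol L⁻¹ and [PO₄³⁻] = 2s.
Ksp = [Mg²⁺]^3[PO₄³⁻]^2 = (2.77×10⁻²)^3(2s)^2
(2s)^2 = 1.77×10⁻²³ / (2.77×10⁻²)^3 = 8.33×10⁻¹⁹
s = 4.56×10⁻¹⁰ mol L⁻¹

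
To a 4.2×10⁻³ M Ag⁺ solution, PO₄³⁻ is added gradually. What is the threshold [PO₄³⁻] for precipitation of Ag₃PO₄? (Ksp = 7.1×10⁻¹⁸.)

9.6×10⁻¹¹ M

Precipitation begins when Q = Ksp.
Ag₃PO₄(s) ⇌ 3 Ag⁺(aq) + PO₄³⁻(aq)
Ksp = [Ag⁺]^3[PO₄³⁻] = [PO₄³⁻](4.2×10⁻³)^3
[PO₄³⁻] = 7.1×10⁻¹⁸ / (4.2×10⁻³)^3 = 9.6×10⁻¹¹
[PO₄³⁻] = 9.6×10⁻¹¹ M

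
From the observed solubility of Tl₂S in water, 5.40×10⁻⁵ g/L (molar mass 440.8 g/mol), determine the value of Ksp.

Molar solubility s = (5.40×10⁻⁵ g/L) / (440.8 g/mol) = 1.2250×10⁻⁷ mol/L
Tl₂S(s) ⇌ 2 Tl⁺(aq) + S²⁻(aq)
If s mol/L of Tl₂S dissolves, [Tl⁺] = 2s and [S²⁻] = s.
Ksp = [Tl⁺]^2[S²⁻] = (2s)^2 · s = 4s^3
Ksp = 4 × (1.2250×10⁻⁷)^3 = 7.35×10⁻²¹

Ksp = 7.35×10⁻²¹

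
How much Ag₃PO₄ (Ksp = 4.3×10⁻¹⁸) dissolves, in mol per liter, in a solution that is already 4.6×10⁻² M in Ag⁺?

4.4×10⁻¹⁴ M

Ag₃PO₄(s) ⇌ 3 Ag⁺(aq) + PO₄³⁻(aq)
The solution already contains Ag⁺ at 4.6×10⁻² M. Let s be the molar solubility of Ag₃PO₄.
[Ag⁺] ≈ 4.6×10⁻² M (common ion dominates); [PO₄³⁻] = s.
Ksp = [Ag⁺]^3[PO₄³⁻] = (4.6×10⁻²)^3s
s = 4.3×10⁻¹⁸ / (4.6×10⁻²)^3 = 4.4×10⁻¹⁴
s = 4.4×10⁻¹⁴ M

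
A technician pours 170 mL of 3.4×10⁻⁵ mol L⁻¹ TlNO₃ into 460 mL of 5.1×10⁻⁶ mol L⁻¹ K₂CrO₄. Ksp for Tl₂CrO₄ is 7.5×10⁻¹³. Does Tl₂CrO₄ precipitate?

The combined volume is 630 mL.
[Tl⁺] = (3.4×10⁻⁵)(170)/630 = 9.2×10⁻⁶ mol L⁻¹
[CrO₄²⁻] = (5.1×10⁻⁶)(460)/630 = 3.7×10⁻⁶ mol L⁻¹
Q = [Tl⁺]^2[CrO₄²⁻] = 3.1×10⁻¹⁶
Q < Ksp (3.1×10⁻¹⁶ vs 7.5×10⁻¹³); the solution remains unsaturated and no precipitate forms.

No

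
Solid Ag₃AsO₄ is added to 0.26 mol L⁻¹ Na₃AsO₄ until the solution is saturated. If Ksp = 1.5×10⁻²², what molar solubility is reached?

Ag₃AsO₄(s) ⇌ 3 Ag⁺(aq) + AsO₄³⁻(aq)
With AsO₄³⁻ already at 0.26 mol L⁻¹ and s small, take [AsO₄³⁻] ≈ 0.26 mol L⁻¹ and [Ag⁺] = 3s.
Ksp = [Ag⁺]^3[AsO₄³⁻] = (3s)^3(0.26)
(3s)^3 = 1.5×10⁻²² / (0.26) = 5.8×10⁻²²
s = 2.8×10⁻⁸ mol L⁻¹

2.8×10⁻⁸ M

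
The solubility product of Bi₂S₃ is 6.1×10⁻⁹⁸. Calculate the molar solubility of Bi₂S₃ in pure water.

Bi₂S₃(s) ⇌ 2 Bi³⁺(aq) + 3 S²⁻(aq)
Let s be the molar solubility. Then [Bi³⁺] = 2s and [S²⁻] = 3s.
Ksp = [Bi³⁺]^2[S²⁻]^3 = (2s)^2 · (3s)^3 = 108s^5
108s^5 = 6.1×10⁻⁹⁸  ⇒  s^5 = 5.6×10⁻¹⁰⁰
s = 1.4×10⁻²⁰ M

1.4×10⁻²⁰ M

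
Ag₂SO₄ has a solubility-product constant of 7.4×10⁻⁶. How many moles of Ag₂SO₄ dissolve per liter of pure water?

1.2×10⁻² M

Ag₂SO₄(s) ⇌ 2 Ag⁺(aq) + SO₄²⁻(aq)
If s mol/L of Ag₂SO₄ dissolves, [Ag⁺] = 2s and [SO₄²⁻] = s.
Ksp = [Ag⁺]^2[SO₄²⁻] = (2s)^2 · s = 4s^3
4s^3 = 7.4×10⁻⁶  ⇒  s^3 = 1.9×10⁻⁶
s = (1.9×10⁻⁶)^(1/3) = 1.2×10⁻² mol/L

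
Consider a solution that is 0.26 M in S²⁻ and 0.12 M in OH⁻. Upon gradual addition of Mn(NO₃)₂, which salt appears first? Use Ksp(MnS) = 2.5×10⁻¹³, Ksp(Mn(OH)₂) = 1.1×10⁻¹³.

MnS

The threshold for precipitation is Q = Ksp.
For MnS: [Mn²⁺] = (Ksp/[S²⁻]) = 9.6×10⁻¹³ M
For Mn(OH)₂: [Mn²⁺] = (Ksp/[OH⁻]^2) = 7.6×10⁻¹² M
MnS requires the lower [Mn²⁺], so it precipitates first.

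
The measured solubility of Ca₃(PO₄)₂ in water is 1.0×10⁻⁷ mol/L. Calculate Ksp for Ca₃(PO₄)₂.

Ca₃(PO₄)₂(s) ⇌ 3 Ca²⁺(aq) + 2 PO₄³⁻(aq)
Call the molar solubility s, so that [Ca²⁺] = 3s and [PO₄³⁻] = 2s.
Ksp = [Ca²⁺]^3[PO₄³⁻]^2 = (3s)^3 · (2s)^2 = 108s^5
Ksp = 108 × (1.0×10⁻⁷)^5 = 1.1×10⁻³³

Ksp = 1.1×10⁻³³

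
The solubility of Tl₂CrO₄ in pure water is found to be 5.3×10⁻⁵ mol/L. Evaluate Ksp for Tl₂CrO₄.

Ksp = 6.0×10⁻¹³

Tl₂CrO₄(s) ⇌ 2 Tl⁺(aq) + CrO₄²⁻(aq)
With molar solubility s: [Tl⁺] = 2s, [CrO₄²⁻] = s.
Ksp = [Tl⁺]^2[CrO₄²⁻] = (2s)^2 · s = 4s^3
Ksp = 4 × (5.3×10⁻⁵)^3 = 6.0×10⁻¹³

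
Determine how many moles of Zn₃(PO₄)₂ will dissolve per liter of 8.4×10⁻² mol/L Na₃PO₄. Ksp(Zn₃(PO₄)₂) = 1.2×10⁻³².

Zn₃(PO₄)₂(s) ⇌ 3 Zn²⁺(aq) + 2 PO₄³⁻(aq)
With PO₄³⁻ already at 8.4×10⁻² mol/L and s small, take [PO₄³⁻] ≈ 8.4×10⁻² mol/L and [Zn²⁺] = 3s.
Ksp = [Zn²⁺]^3[PO₄³⁻]^2 = (3s)^3(8.4×10⁻²)^2
(3s)^3 = 1.2×10⁻³² / (8.4×10⁻²)^2 = 1.7×10⁻³⁰
s = 4.0×10⁻¹¹ mol/L

4.0×10⁻¹¹ M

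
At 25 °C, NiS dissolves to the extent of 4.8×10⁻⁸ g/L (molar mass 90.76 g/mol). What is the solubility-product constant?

Molar solubility s = (4.8×10⁻⁸ g/L) / (90.76 g/mol) = 5.289×10⁻¹⁰ mol/L
NiS(s) ⇌ Ni²⁺(aq) + S²⁻(aq)
For each mole of NiS that dissolves per liter, [Ni²⁺] = s and [S²⁻] = s; let s denote this solubility.
Ksp = [Ni²⁺][S²⁻] = s · s = s^2
Ksp = (5.289×10⁻¹⁰)^2 = 2.8×10⁻¹⁹

Ksp = 2.8×10⁻¹⁹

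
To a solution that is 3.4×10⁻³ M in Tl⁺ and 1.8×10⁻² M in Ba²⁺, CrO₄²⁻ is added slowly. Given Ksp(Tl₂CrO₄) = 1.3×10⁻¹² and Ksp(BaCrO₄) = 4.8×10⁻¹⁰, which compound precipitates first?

Each salt precipitates once Q = Ksp for that salt.
For Tl₂CrO₄: [CrO₄²⁻] = (Ksp/[Tl⁺]^2) = 1.1×10⁻⁷ M
For BaCrO₄: [CrO₄²⁻] = (Ksp/[Ba²⁺]) = 2.7×10⁻⁸ M
The smaller threshold [CrO₄²⁻] is reached first, so BaCrO₄ precipitates first.

BaCrO₄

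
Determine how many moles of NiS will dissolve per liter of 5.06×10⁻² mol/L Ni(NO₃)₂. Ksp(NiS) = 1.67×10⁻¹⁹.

NiS(s) ⇌ Ni²⁺(aq) + S²⁻(aq)
Ni²⁺ is already present at 5.06×10⁻² mol/L. If s mol/L of NiS dissolves, [S²⁻] = s while [Ni²⁺] ≈ 5.06×10⁻² mol/L.
Ksp = [Ni²⁺][S²⁻] = (5.06×10⁻²)s
s = 1.67×10⁻¹⁹ / (5.06×10⁻²) = 3.30×10⁻¹⁸
s = 3.30×10⁻¹⁸ mol/L

3.30×10⁻¹⁸ M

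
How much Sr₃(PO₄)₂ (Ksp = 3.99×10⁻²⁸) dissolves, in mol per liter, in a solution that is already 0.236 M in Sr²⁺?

8.71×10⁻¹⁴ M

Sr₃(PO₄)₂(s) ⇌ 3 Sr²⁺(aq) + 2 PO₄³⁻(aq)
Let s be the solubility of Sr₃(PO₄)₂ here. The common ion gives [Sr²⁺] ≈ 0.236 M, and [PO₄³⁻] = 2s.
Ksp = [Sr²⁺]^3[PO₄³⁻]^2 = (0.236)^3(2s)^2
(2s)^2 = 3.99×10⁻²⁸ / (0.236)^3 = 3.04×10⁻²⁶
s = 8.71×10⁻¹⁴ M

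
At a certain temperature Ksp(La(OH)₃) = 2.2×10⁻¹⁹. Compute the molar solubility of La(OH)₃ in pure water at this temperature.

La(OH)₃(s) ⇌ La³⁺(aq) + 3 OH⁻(aq)
Let s be the molar solubility. Then [La³⁺] = s and [OH⁻] = 3s.
Ksp = [La³⁺][OH⁻]^3 = s · (3s)^3 = 27s^4
27s^4 = 2.2×10⁻¹⁹  ⇒  s^4 = 8.1×10⁻²¹
Taking the 4th root, s = 9.5×10⁻⁶ M.

9.5×10⁻⁶ M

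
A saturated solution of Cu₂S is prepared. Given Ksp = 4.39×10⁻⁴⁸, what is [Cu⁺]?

2.06×10⁻¹⁶ M

Cu₂S(s) ⇌ 2 Cu⁺(aq) + S²⁻(aq)
For each mole of Cu₂S that dissolves per liter, [Cu⁺] = 2s and [S²⁻] = s; let s denote this solubility.
Ksp = [Cu⁺]^2[S²⁻] = (2s)^2 · s = 4s^3 = 4.39×10⁻⁴⁸
s = 1.03×10⁻¹⁶ M
[Cu⁺] = 2s = 2.06×10⁻¹⁶ M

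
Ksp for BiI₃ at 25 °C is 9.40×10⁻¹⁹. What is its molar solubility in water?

BiI₃(s) ⇌ Bi³⁺(aq) + 3 I⁻(aq)
With molar solubility s: [Bi³⁺] = s, [I⁻] = 3s.
Ksp = [Bi³⁺][I⁻]^3 = s · (3s)^3 = 27s^4
27s^4 = 9.40×10⁻¹⁹  ⇒  s^4 = 3.48×10⁻²⁰
Taking the 4th root, s = 1.37×10⁻⁵ M.

1.37×10⁻⁵ M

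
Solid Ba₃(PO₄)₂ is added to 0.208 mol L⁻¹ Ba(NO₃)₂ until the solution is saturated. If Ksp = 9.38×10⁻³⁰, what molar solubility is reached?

Ba₃(PO₄)₂(s) ⇌ 3 Ba²⁺(aq) + 2 PO₄³⁻(aq)
With Ba²⁺ already at 0.208 mol L⁻¹ and s small, take [Ba²⁺] ≈ 0.208 mol L⁻¹ and [PO₄³⁻] = 2s.
Ksp = [Ba²⁺]^3[PO₄³⁻]^2 = (0.208)^3(2s)^2
(2s)^2 = 9.38×10⁻³⁰ / (0.208)^3 = 1.04×10⁻²⁷
s = 1.61×10⁻¹⁴ mol L⁻¹

1.61×10⁻¹⁴ M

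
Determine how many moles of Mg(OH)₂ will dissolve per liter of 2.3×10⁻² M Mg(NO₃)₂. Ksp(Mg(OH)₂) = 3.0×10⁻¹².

5.7×10⁻⁶ M

Mg(OH)₂(s) ⇌ Mg²⁺(aq) + 2 OH⁻(aq)
With Mg²⁺ already at 2.3×10⁻² M and s small, take [Mg²⁺] ≈ 2.3×10⁻² M and [OH⁻] = 2s.
Ksp = [Mg²⁺][OH⁻]^2 = (2.3×10⁻²)(2s)^2
(2s)^2 = 3.0×10⁻¹² / (2.3×10⁻²) = 1.3×10⁻¹⁰
s = 5.7×10⁻⁶ M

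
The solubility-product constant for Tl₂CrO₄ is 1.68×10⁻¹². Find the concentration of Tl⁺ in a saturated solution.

1.50×10⁻⁴ M

Tl₂CrO₄(s) ⇌ 2 Tl⁺(aq) + CrO₄²⁻(aq)
With molar solubility s: [Tl⁺] = 2s, [CrO₄²⁻] = s.
Ksp = [Tl⁺]^2[CrO₄²⁻] = (2s)^2 · s = 4s^3 = 1.68×10⁻¹²
s = 7.49×10⁻⁵ mol L⁻¹
[Tl⁺] = 2s = 1.50×10⁻⁴ mol L⁻¹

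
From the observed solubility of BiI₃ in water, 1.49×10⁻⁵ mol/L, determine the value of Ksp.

Ksp = 1.33×10⁻¹⁸

BiI₃(s) ⇌ Bi³⁺(aq) + 3 I⁻(aq)
If s mol/L of BiI₃ dissolves, [Bi³⁺] = s and [I⁻] = 3s.
Ksp = [Bi³⁺][I⁻]^3 = s · (3s)^3 = 27s^4
Ksp = 27 × (1.49×10⁻⁵)^4 = 1.33×10⁻¹⁸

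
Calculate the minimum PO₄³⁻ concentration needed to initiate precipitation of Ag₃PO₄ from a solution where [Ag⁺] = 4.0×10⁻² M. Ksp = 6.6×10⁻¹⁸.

1.0×10⁻¹³ M

A salt starts to precipitate once the ion product Q reaches its Ksp.
Ag₃PO₄(s) ⇌ 3 Ag⁺(aq) + PO₄³⁻(aq)
Ksp = [Ag⁺]^3[PO₄³⁻] = [PO₄³⁻](4.0×10⁻²)^3
[PO₄³⁻] = 6.6×10⁻¹⁸ / (4.0×10⁻²)^3 = 1.0×10⁻¹³
[PO₄³⁻] = 1.0×10⁻¹³ M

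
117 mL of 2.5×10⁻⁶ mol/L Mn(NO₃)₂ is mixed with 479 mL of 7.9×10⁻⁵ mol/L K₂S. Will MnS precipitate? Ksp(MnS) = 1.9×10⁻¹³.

After mixing, V = 117 mL + 479 mL = 596 mL.
[Mn²⁺] = (2.5×10⁻⁶)(117)/596 = 4.9×10⁻⁷ mol/L
[S²⁻] = (7.9×10⁻⁵)(479)/596 = 6.3×10⁻⁵ mol/L
Q = [Mn²⁺][S²⁻] = 3.1×10⁻¹¹
Q = 3.1×10⁻¹¹ > Ksp = 1.9×10⁻¹³, so the solution is supersaturated and MnS precipitates.

Yes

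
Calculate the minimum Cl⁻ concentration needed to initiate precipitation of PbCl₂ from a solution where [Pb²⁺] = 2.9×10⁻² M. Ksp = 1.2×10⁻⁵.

2.0×10⁻² M

Each salt precipitates once Q = Ksp for that salt.
PbCl₂(s) ⇌ Pb²⁺(aq) + 2 Cl⁻(aq)
Ksp = [Pb²⁺][Cl⁻]^2 = [Cl⁻]^2(2.9×10⁻²)
[Cl⁻]^2 = 1.2×10⁻⁵ / (2.9×10⁻²) = 4.1×10⁻⁴
[Cl⁻] = 2.0×10⁻² M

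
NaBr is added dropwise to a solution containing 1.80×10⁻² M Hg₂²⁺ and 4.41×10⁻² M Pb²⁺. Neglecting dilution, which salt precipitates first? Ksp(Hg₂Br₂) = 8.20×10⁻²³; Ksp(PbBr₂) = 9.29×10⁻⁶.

Precipitation of each salt begins when its ion product equals Ksp.
For Hg₂Br₂: [Br⁻] = (Ksp/[Hg₂²⁺])^(1/2) = 6.75×10⁻¹¹ M
For PbBr₂: [Br⁻] = (Ksp/[Pb²⁺])^(1/2) = 1.45×10⁻² M
Hg₂Br₂ requires the lower [Br⁻], so it precipitates first.

Hg₂Br₂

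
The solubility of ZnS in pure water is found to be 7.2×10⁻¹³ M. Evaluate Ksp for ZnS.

ZnS(s) ⇌ Zn²⁺(aq) + S²⁻(aq)
Call the molar solubility s, so that [Zn²⁺] = s and [S²⁻] = s.
Ksp = [Zn²⁺][S²⁻] = s · s = s^2
Ksp = (7.2×10⁻¹³)^2 = 5.2×10⁻²⁵

Ksp = 5.2×10⁻²⁵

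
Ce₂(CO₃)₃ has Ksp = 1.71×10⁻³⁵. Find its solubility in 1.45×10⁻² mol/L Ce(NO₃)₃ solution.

Ce₂(CO₃)₃(s) ⇌ 2 Ce³⁺(aq) + 3 CO₃²⁻(aq)
With Ce³⁺ already at 1.45×10⁻² mol/L and s small, take [Ce³⁺] ≈ 1.45×10⁻² mol/L and [CO₃²⁻] = 3s.
Ksp = [Ce³⁺]^2[CO₃²⁻]^3 = (1.45×10⁻²)^2(3s)^3
(3s)^3 = 1.71×10⁻³⁵ / (1.45×10⁻²)^2 = 8.13×10⁻³²
s = 1.44×10⁻¹¹ mol/L

1.44×10⁻¹¹ M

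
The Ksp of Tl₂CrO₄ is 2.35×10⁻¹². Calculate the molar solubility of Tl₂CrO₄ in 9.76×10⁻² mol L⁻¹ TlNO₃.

Tl₂CrO₄(s) ⇌ 2 Tl⁺(aq) + CrO₄²⁻(aq)
The solution already contains Tl⁺ at 9.76×10⁻² mol L⁻¹. Let s be the molar solubility of Tl₂CrO₄.
[Tl⁺] ≈ 9.76×10⁻² mol L⁻¹ (common ion dominates); [CrO₄²⁻] = s.
Ksp = [Tl⁺]^2[CrO₄²⁻] = (9.76×10⁻²)^2s
s = 2.35×10⁻¹² / (9.76×10⁻²)^2 = 2.47×10⁻¹⁰
s = 2.47×10⁻¹⁰ mol L⁻¹

2.47×10⁻¹⁰ M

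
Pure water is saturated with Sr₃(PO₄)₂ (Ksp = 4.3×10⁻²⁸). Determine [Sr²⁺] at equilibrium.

4.0×10⁻⁶ M

Sr₃(PO₄)₂(s) ⇌ 3 Sr²⁺(aq) + 2 PO₄³⁻(aq)
Let s be the molar solubility. Then [Sr²⁺] = 3s and [PO₄³⁻] = 2s.
Ksp = [Sr²⁺]^3[PO₄³⁻]^2 = (3s)^3 · (2s)^2 = 108s^5 = 4.3×10⁻²⁸
s = 1.3×10⁻⁶ mol L⁻¹
[Sr²⁺] = 3s = 4.0×10⁻⁶ mol L⁻¹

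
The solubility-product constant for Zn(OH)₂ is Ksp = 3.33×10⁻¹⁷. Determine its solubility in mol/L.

2.03×10⁻⁶ M

Zn(OH)₂(s) ⇌ Zn²⁺(aq) + 2 OH⁻(aq)
Let s be the molar solubility. Then [Zn²⁺] = s and [OH⁻] = 2s.
Ksp = [Zn²⁺][OH⁻]^2 = s · (2s)^2 = 4s^3
4s^3 = 3.33×10⁻¹⁷  ⇒  s^3 = 8.33×10⁻¹⁸
s = 2.03×10⁻⁶ mol/L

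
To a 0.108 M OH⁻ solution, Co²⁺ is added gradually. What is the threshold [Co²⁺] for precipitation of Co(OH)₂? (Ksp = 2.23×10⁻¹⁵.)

1.91×10⁻¹³ M

A salt starts to precipitate once the ion product Q reaches its Ksp.
Co(OH)₂(s) ⇌ Co²⁺(aq) + 2 OH⁻(aq)
Ksp = [Co²⁺][OH⁻]^2 = [Co²⁺](0.108)^2
[Co²⁺] = 2.23×10⁻¹⁵ / (0.108)^2 = 1.91×10⁻¹³
[Co²⁺] = 1.91×10⁻¹³ M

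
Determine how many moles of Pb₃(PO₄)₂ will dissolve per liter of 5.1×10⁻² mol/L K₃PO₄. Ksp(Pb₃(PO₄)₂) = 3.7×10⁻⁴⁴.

Pb₃(PO₄)₂(s) ⇌ 3 Pb²⁺(aq) + 2 PO₄³⁻(aq)
Let s be the solubility of Pb₃(PO₄)₂ here. The common ion gives [PO₄³⁻] ≈ 5.1×10⁻² mol/L, and [Pb²⁺] = 3s.
Ksp = [Pb²⁺]^3[PO₄³⁻]^2 = (3s)^3(5.1×10⁻²)^2
(3s)^3 = 3.7×10⁻⁴⁴ / (5.1×10⁻²)^2 = 1.4×10⁻⁴¹
s = 8.1×10⁻¹⁵ mol/L

8.1×10⁻¹⁵ M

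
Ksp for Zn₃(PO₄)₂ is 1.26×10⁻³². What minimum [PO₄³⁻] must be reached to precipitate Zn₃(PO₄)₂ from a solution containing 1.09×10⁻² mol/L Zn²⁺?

9.86×10⁻¹⁴ M

Precipitation begins when Q = Ksp.
Zn₃(PO₄)₂(s) ⇌ 3 Zn²⁺(aq) + 2 PO₄³⁻(aq)
Ksp = [Zn²⁺]^3[PO₄³⁻]^2 = [PO₄³⁻]^2(1.09×10⁻²)^3
[PO₄³⁻]^2 = 1.26×10⁻³² / (1.09×10⁻²)^3 = 9.73×10⁻²⁷
[PO₄³⁻] = 9.86×10⁻¹⁴ mol/L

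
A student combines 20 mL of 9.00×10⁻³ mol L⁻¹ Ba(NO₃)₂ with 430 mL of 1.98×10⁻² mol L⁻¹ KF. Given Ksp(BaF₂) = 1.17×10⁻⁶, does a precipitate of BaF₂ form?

No

The combined volume is 450 mL.
[Ba²⁺] = (9.00×10⁻³)(20)/450 = 4.00×10⁻⁴ mol L⁻¹
[F⁻] = (1.98×10⁻²)(430)/450 = 1.89×10⁻² mol L⁻¹
Q = [Ba²⁺][F⁻]^2 = 1.43×10⁻⁷
Q < Ksp (1.43×10⁻⁷ vs 1.17×10⁻⁶); the solution remains unsaturated and no precipitate forms.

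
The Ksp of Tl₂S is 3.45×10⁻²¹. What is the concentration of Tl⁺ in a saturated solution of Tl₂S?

Tl₂S(s) ⇌ 2 Tl⁺(aq) + S²⁻(aq)
Let s be the molar solubility. Then [Tl⁺] = 2s and [S²⁻] = s.
Ksp = [Tl⁺]^2[S²⁻] = (2s)^2 · s = 4s^3 = 3.45×10⁻²¹
s = 9.52×10⁻⁸ M
[Tl⁺] = 2s = 1.90×10⁻⁷ M

1.90×10⁻⁷ M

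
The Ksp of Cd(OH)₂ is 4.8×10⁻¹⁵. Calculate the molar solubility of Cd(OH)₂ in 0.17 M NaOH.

1.7×10⁻¹³ M

Cd(OH)₂(s) ⇌ Cd²⁺(aq) + 2 OH⁻(aq)
Let s be the solubility of Cd(OH)₂ here. The common ion gives [OH⁻] ≈ 0.17 M, and [Cd²⁺] = s.
Ksp = [Cd²⁺][OH⁻]^2 = s(0.17)^2
s = 4.8×10⁻¹⁵ / (0.17)^2 = 1.7×10⁻¹³
s = 1.7×10⁻¹³ M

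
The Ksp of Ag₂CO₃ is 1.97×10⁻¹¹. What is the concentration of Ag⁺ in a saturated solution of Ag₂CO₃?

3.40×10⁻⁴ M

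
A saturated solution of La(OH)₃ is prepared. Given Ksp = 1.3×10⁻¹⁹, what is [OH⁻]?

2.5×10⁻⁵ M

La(OH)₃(s) ⇌ La³⁺(aq) + 3 OH⁻(aq)
Let s be the molar solubility. Then [La³⁺] = s and [OH⁻] = 3s.
Ksp = [La³⁺][OH⁻]^3 = s · (3s)^3 = 27s^4 = 1.3×10⁻¹⁹
s = 8.3×10⁻⁶ mol L⁻¹
[OH⁻] = 3s = 2.5×10⁻⁵ mol L⁻¹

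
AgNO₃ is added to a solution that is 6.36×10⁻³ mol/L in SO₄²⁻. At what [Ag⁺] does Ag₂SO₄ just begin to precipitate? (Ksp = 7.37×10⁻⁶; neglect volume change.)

The threshold for precipitation is Q = Ksp.
Ag₂SO₄(s) ⇌ 2 Ag⁺(aq) + SO₄²⁻(aq)
Ksp = [Ag⁺]^2[SO₄²⁻] = [Ag⁺]^2(6.36×10⁻³)
[Ag⁺]^2 = 7.37×10⁻⁶ / (6.36×10⁻³) = 1.16×10⁻³
[Ag⁺] = 3.40×10⁻² mol/L

3.40×10⁻² M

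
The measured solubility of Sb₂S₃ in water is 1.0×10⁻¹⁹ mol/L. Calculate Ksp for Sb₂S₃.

Ksp = 1.1×10⁻⁹³

Sb₂S₃(s) ⇌ 2 Sb³⁺(aq) + 3 S²⁻(aq)
Let s be the molar solubility. Then [Sb³⁺] = 2s and [S²⁻] = 3s.
Ksp = [Sb³⁺]^2[S²⁻]^3 = (2s)^2 · (3s)^3 = 108s^5
Ksp = 108 × (1.0×10⁻¹⁹)^5 = 1.1×10⁻⁹³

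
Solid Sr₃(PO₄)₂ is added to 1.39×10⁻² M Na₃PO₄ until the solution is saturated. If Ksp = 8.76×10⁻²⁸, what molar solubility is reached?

Sr₃(PO₄)₂(s) ⇌ 3 Sr²⁺(aq) + 2 PO₄³⁻(aq)
The solution already contains PO₄³⁻ at 1.39×10⁻² M. Let s be the molar solubility of Sr₃(PO₄)₂.
[PO₄³⁻] ≈ 1.39×10⁻² M (common ion dominates); [Sr²⁺] = 3s.
Ksp = [Sr²⁺]^3[PO₄³⁻]^2 = (3s)^3(1.39×10⁻²)^2
(3s)^3 = 8.76×10⁻²⁸ / (1.39×10⁻²)^2 = 4.53×10⁻²⁴
s = 5.52×10⁻⁹ M

5.52×10⁻⁹ M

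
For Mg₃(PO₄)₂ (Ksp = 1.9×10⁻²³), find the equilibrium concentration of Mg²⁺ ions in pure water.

3.4×10⁻⁵ M

Mg₃(PO₄)₂(s) ⇌ 3 Mg²⁺(aq) + 2 PO₄³⁻(aq)
With molar solubility s: [Mg²⁺] = 3s, [PO₄³⁻] = 2s.
Ksp = [Mg²⁺]^3[PO₄³⁻]^2 = (3s)^3 · (2s)^2 = 108s^5 = 1.9×10⁻²³
s = 1.1×10⁻⁵ mol/L
[Mg²⁺] = 3s = 3.4×10⁻⁵ mol/L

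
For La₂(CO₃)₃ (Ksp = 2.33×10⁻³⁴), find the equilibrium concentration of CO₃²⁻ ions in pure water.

2.21×10⁻⁷ M

La₂(CO₃)₃(s) ⇌ 2 La³⁺(aq) + 3 CO₃²⁻(aq)
If s mol/L of La₂(CO₃)₃ dissolves, [La³⁺] = 2s and [CO₃²⁻] = 3s.
Ksp = [La³⁺]^2[CO₃²⁻]^3 = (2s)^2 · (3s)^3 = 108s^5 = 2.33×10⁻³⁴
s = 7.36×10⁻⁸ M
[CO₃²⁻] = 3s = 2.21×10⁻⁷ M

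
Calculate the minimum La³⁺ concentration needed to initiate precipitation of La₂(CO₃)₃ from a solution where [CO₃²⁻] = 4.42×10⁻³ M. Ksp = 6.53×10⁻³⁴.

8.70×10⁻¹⁴ M

A salt starts to precipitate once the ion product Q reaches its Ksp.
La₂(CO₃)₃(s) ⇌ 2 La³⁺(aq) + 3 CO₃²⁻(aq)
Ksp = [La³⁺]^2[CO₃²⁻]^3 = [La³⁺]^2(4.42×10⁻³)^3
[La³⁺]^2 = 6.53×10⁻³⁴ / (4.42×10⁻³)^3 = 7.56×10⁻²⁷
[La³⁺] = 8.70×10⁻¹⁴ M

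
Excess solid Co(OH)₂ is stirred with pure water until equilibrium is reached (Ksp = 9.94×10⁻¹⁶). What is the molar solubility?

Co(OH)₂(s) ⇌ Co²⁺(aq) + 2 OH⁻(aq)
If s mol/L of Co(OH)₂ dissolves, [Co²⁺] = s and [OH⁻] = 2s.
Ksp = [Co²⁺][OH⁻]^2 = s · (2s)^2 = 4s^3
4s^3 = 9.94×10⁻¹⁶  ⇒  s^3 = 2.49×10⁻¹⁶
s = (2.49×10⁻¹⁶)^(1/3) = 6.29×10⁻⁶ M

6.29×10⁻⁶ M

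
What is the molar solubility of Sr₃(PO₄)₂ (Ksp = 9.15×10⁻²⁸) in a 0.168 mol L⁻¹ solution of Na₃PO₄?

1.06×10⁻⁹ M

Sr₃(PO₄)₂(s) ⇌ 3 Sr²⁺(aq) + 2 PO₄³⁻(aq)
The solution already contains PO₄³⁻ at 0.168 mol L⁻¹. Let s be the molar solubility of Sr₃(PO₄)₂.
[PO₄³⁻] ≈ 0.168 mol L⁻¹ (common ion dominates); [Sr²⁺] = 3s.
Ksp = [Sr²⁺]^3[PO₄³⁻]^2 = (3s)^3(0.168)^2
(3s)^3 = 9.15×10⁻²⁸ / (0.168)^2 = 3.24×10⁻²⁶
s = 1.06×10⁻⁹ mol L⁻¹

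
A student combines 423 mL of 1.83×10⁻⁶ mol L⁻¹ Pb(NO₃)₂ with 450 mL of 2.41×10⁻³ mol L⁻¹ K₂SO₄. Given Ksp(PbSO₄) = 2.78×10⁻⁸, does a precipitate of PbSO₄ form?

No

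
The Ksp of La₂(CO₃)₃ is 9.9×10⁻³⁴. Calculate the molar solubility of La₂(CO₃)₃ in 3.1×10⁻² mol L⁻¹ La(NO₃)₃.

3.4×10⁻¹¹ M

La₂(CO₃)₃(s) ⇌ 2 La³⁺(aq) + 3 CO₃²⁻(aq)
La³⁺ is already present at 3.1×10⁻² mol L⁻¹. If s mol/L of La₂(CO₃)₃ dissolves, [CO₃²⁻] = 3s while [La³⁺] ≈ 3.1×10⁻² mol L⁻¹.
Ksp = [La³⁺]^2[CO₃²⁻]^3 = (3.1×10⁻²)^2(3s)^3
(3s)^3 = 9.9×10⁻³⁴ / (3.1×10⁻²)^2 = 1.0×10⁻³⁰
s = 3.4×10⁻¹¹ mol L⁻¹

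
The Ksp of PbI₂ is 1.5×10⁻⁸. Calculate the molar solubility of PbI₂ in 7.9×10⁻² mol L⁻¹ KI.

2.4×10⁻⁶ M

PbI₂(s) ⇌ Pb²⁺(aq) + 2 I⁻(aq)
I⁻ is already present at 7.9×10⁻² mol L⁻¹. If s mol/L of PbI₂ dissolves, [Pb²⁺] = s while [I⁻] ≈ 7.9×10⁻² mol L⁻¹.
Ksp = [Pb²⁺][I⁻]^2 = s(7.9×10⁻²)^2
s = 1.5×10⁻⁸ / (7.9×10⁻²)^2 = 2.4×10⁻⁶
s = 2.4×10⁻⁶ mol L⁻¹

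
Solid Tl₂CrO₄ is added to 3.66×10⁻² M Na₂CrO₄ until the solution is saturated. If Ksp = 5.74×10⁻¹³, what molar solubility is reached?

1.98×10⁻⁶ M

Tl₂CrO₄(s) ⇌ 2 Tl⁺(aq) + CrO₄²⁻(aq)
CrO₄²⁻ is already present at 3.66×10⁻² M. If s mol/L of Tl₂CrO₄ dissolves, [Tl⁺] = 2s while [CrO₄²⁻] ≈ 3.66×10⁻² M.
Ksp = [Tl⁺]^2[CrO₄²⁻] = (2s)^2(3.66×10⁻²)
(2s)^2 = 5.74×10⁻¹³ / (3.66×10⁻²) = 1.57×10⁻¹¹
s = 1.98×10⁻⁶ M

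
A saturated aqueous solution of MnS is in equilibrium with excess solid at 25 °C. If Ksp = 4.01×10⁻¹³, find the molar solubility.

6.33×10⁻⁷ M

MnS(s) ⇌ Mn²⁺(aq) + S²⁻(aq)
Call the molar solubility s, so that [Mn²⁺] = s and [S²⁻] = s.
Ksp = [Mn²⁺][S²⁻] = s · s = s^2
s^2 = 4.01×10⁻¹³
s = (4.01×10⁻¹³)^(1/2) = 6.33×10⁻⁷ M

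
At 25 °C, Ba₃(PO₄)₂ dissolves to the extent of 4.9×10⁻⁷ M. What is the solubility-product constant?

Ksp = 3.1×10⁻³⁰

Ba₃(PO₄)₂(s) ⇌ 3 Ba²⁺(aq) + 2 PO₄³⁻(aq)
With molar solubility s: [Ba²⁺] = 3s, [PO₄³⁻] = 2s.
Ksp = [Ba²⁺]^3[PO₄³⁻]^2 = (3s)^3 · (2s)^2 = 108s^5
Ksp = 108 × (4.9×10⁻⁷)^5 = 3.1×10⁻³⁰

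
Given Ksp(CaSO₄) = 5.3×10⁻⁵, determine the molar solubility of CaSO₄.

7.3×10⁻³ M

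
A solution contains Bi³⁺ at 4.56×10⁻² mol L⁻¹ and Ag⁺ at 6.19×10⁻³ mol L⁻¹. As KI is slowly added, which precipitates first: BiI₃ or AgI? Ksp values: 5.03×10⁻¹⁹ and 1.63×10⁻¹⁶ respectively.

AgI

Each salt precipitates once Q = Ksp for that salt.
For BiI₃: [I⁻] = (Ksp/[Bi³⁺])^(1/3) = 2.23×10⁻⁶ mol L⁻¹
For AgI: [I⁻] = (Ksp/[Ag⁺]) = 2.63×10⁻¹⁴ mol L⁻¹
The smaller threshold [I⁻] is reached first, so AgI precipitates first.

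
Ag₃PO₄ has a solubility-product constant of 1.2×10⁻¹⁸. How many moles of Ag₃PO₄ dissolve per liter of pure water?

1.5×10⁻⁵ M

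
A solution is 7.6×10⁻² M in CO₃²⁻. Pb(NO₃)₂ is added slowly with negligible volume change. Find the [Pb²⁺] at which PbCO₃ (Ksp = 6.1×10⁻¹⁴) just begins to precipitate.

8.0×10⁻¹³ M

The threshold for precipitation is Q = Ksp.
PbCO₃(s) ⇌ Pb²⁺(aq) + CO₃²⁻(aq)
Ksp = [Pb²⁺][CO₃²⁻] = [Pb²⁺](7.6×10⁻²)
[Pb²⁺] = 6.1×10⁻¹⁴ / (7.6×10⁻²) = 8.0×10⁻¹³
[Pb²⁺] = 8.0×10⁻¹³ M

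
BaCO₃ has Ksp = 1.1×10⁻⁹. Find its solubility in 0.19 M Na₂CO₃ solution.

BaCO₃(s) ⇌ Ba²⁺(aq) + CO₃²⁻(aq)
CO₃²⁻ is already present at 0.19 M. If s mol/L of BaCO₃ dissolves, [Ba²⁺] = s while [CO₃²⁻] ≈ 0.19 M.
Ksp = [Ba²⁺][CO₃²⁻] = s(0.19)
s = 1.1×10⁻⁹ / (0.19) = 5.8×10⁻⁹
s = 5.8×10⁻⁹ M

5.8×10⁻⁹ M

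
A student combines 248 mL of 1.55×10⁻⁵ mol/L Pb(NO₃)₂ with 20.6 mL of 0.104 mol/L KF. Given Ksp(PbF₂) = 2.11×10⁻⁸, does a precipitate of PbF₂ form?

Total volume after mixing = 248 + 20.6 = 268.6 mL.
[Pb²⁺] = (1.55×10⁻⁵)(248)/268.6 = 1.43×10⁻⁵ mol/L
[F⁻] = (0.104)(20.6)/268.6 = 7.98×10⁻³ mol/L
Q = [Pb²⁺][F⁻]^2 = 9.10×10⁻¹⁰
Q < Ksp (9.10×10⁻¹⁰ vs 2.11×10⁻⁸); the solution remains unsaturated and no precipitate forms.

No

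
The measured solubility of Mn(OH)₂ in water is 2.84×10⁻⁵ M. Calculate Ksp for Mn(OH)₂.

Mn(OH)₂(s) ⇌ Mn²⁺(aq) + 2 OH⁻(aq)
Let s be the molar solubility. Then [Mn²⁺] = s and [OH⁻] = 2s.
Ksp = [Mn²⁺][OH⁻]^2 = s · (2s)^2 = 4s^3
Ksp = 4 × (2.84×10⁻⁵)^3 = 9.16×10⁻¹⁴

Ksp = 9.16×10⁻¹⁴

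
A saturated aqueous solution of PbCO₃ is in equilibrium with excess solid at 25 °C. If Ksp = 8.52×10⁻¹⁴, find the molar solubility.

PbCO₃(s) ⇌ Pb²⁺(aq) + CO₃²⁻(aq)
Let s be the molar solubility. Then [Pb²⁺] = s and [CO₃²⁻] = s.
Ksp = [Pb²⁺][CO₃²⁻] = s · s = s^2
s^2 = 8.52×10⁻¹⁴
s = 2.92×10⁻⁷ mol L⁻¹

2.92×10⁻⁷ M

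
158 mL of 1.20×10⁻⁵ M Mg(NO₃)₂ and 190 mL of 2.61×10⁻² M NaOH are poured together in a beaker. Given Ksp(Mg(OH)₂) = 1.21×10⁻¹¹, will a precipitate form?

Yes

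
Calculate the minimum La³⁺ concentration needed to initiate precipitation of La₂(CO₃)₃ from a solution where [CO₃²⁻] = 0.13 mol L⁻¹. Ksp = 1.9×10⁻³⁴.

2.9×10⁻¹⁶ M

The threshold for precipitation is Q = Ksp.
La₂(CO₃)₃(s) ⇌ 2 La³⁺(aq) + 3 CO₃²⁻(aq)
Ksp = [La³⁺]^2[CO₃²⁻]^3 = [La³⁺]^2(0.13)^3
[La³⁺]^2 = 1.9×10⁻³⁴ / (0.13)^3 = 8.6×10⁻³²
[La³⁺] = 2.9×10⁻¹⁶ mol L⁻¹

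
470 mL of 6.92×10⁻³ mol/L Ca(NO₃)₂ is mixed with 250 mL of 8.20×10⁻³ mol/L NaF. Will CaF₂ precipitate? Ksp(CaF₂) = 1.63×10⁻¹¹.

Yes

Total volume after mixing = 470 + 250 = 720 mL.
[Ca²⁺] = (6.92×10⁻³)(470)/720 = 4.52×10⁻³ mol/L
[F⁻] = (8.20×10⁻³)(250)/720 = 2.85×10⁻³ mol/L
Q = [Ca²⁺][F⁻]^2 = 3.66×10⁻⁸
Q = 3.66×10⁻⁸ > Ksp = 1.63×10⁻¹¹, so the solution is supersaturated and CaF₂ precipitates.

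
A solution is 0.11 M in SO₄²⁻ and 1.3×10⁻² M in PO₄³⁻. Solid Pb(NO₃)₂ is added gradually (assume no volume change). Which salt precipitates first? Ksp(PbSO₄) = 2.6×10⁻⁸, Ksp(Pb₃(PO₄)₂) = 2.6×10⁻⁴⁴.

Pb₃(PO₄)₂

Precipitation of each salt begins when its ion product equals Ksp.
For PbSO₄: [Pb²⁺] = (Ksp/[SO₄²⁻]) = 2.4×10⁻⁷ M
For Pb₃(PO₄)₂: [Pb²⁺] = (Ksp/[PO₄³⁻]^2)^(1/3) = 5.4×10⁻¹⁴ M
Pb₃(PO₄)₂ requires the lower [Pb²⁺], so it precipitates first.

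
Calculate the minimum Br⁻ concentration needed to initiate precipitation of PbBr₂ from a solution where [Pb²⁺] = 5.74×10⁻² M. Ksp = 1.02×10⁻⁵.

1.33×10⁻² M

The threshold for precipitation is Q = Ksp.
PbBr₂(s) ⇌ Pb²⁺(aq) + 2 Br⁻(aq)
Ksp = [Pb²⁺][Br⁻]^2 = [Br⁻]^2(5.74×10⁻²)
[Br⁻]^2 = 1.02×10⁻⁵ / (5.74×10⁻²) = 1.78×10⁻⁴
[Br⁻] = 1.33×10⁻² M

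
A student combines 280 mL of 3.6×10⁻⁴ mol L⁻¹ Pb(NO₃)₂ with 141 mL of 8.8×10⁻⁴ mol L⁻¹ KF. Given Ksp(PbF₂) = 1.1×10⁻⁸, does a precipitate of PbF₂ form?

No

After mixing, V = 280 mL + 141 mL = 421 mL.
[Pb²⁺] = (3.6×10⁻⁴)(280)/421 = 2.4×10⁻⁴ mol L⁻¹
[F⁻] = (8.8×10⁻⁴)(141)/421 = 2.9×10⁻⁴ mol L⁻¹
Q = [Pb²⁺][F⁻]^2 = 2.1×10⁻¹¹
Q < Ksp (2.1×10⁻¹¹ vs 1.1×10⁻⁸); the solution remains unsaturated and no precipitate forms.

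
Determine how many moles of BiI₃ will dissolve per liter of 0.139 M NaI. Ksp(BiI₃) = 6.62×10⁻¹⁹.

BiI₃(s) ⇌ Bi³⁺(aq) + 3 I⁻(aq)
With I⁻ already at 0.139 M and s small, take [I⁻] ≈ 0.139 M and [Bi³⁺] = s.
Ksp = [Bi³⁺][I⁻]^3 = s(0.139)^3
s = 6.62×10⁻¹⁹ / (0.139)^3 = 2.46×10⁻¹⁶
s = 2.46×10⁻¹⁶ M

2.46×10⁻¹⁶ M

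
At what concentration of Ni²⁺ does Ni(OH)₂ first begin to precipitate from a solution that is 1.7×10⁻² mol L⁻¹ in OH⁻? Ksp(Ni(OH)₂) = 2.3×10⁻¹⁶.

8.0×10⁻¹³ M

Each salt precipitates once Q = Ksp for that salt.
Ni(OH)₂(s) ⇌ Ni²⁺(aq) + 2 OH⁻(aq)
Ksp = [Ni²⁺][OH⁻]^2 = [Ni²⁺](1.7×10⁻²)^2
[Ni²⁺] = 2.3×10⁻¹⁶ / (1.7×10⁻²)^2 = 8.0×10⁻¹³
[Ni²⁺] = 8.0×10⁻¹³ mol L⁻¹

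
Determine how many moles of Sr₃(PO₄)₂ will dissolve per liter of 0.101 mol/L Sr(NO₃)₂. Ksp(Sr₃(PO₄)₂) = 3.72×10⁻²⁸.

Sr₃(PO₄)₂(s) ⇌ 3 Sr²⁺(aq) + 2 PO₄³⁻(aq)
With Sr²⁺ already at 0.101 mol/L and s small, take [Sr²⁺] ≈ 0.101 mol/L and [PO₄³⁻] = 2s.
Ksp = [Sr²⁺]^3[PO₄³⁻]^2 = (0.101)^3(2s)^2
(2s)^2 = 3.72×10⁻²⁸ / (0.101)^3 = 3.61×10⁻²⁵
s = 3.00×10⁻¹³ mol/L

3.00×10⁻¹³ M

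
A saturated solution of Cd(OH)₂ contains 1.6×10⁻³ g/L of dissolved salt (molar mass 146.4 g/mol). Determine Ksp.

Ksp = 5.2×10⁻¹⁵

Convert to molarity: s = 1.6×10⁻³ / 146.4 = 1.093×10⁻⁵ mol/L
Cd(OH)₂(s) ⇌ Cd²⁺(aq) + 2 OH⁻(aq)
Call the molar solubility s, so that [Cd²⁺] = s and [OH⁻] = 2s.
Ksp = [Cd²⁺][OH⁻]^2 = s · (2s)^2 = 4s^3
Ksp = 4 × (1.093×10⁻⁵)^3 = 5.2×10⁻¹⁵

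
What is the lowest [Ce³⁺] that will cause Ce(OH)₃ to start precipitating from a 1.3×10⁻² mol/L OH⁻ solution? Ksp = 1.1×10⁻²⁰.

Precipitation begins when Q = Ksp.
Ce(OH)₃(s) ⇌ Ce³⁺(aq) + 3 OH⁻(aq)
Ksp = [Ce³⁺][OH⁻]^3 = [Ce³⁺](1.3×10⁻²)^3
[Ce³⁺] = 1.1×10⁻²⁰ / (1.3×10⁻²)^3 = 5.0×10⁻¹⁵
[Ce³⁺] = 5.0×10⁻¹⁵ mol/L

5.0×10⁻¹⁵ M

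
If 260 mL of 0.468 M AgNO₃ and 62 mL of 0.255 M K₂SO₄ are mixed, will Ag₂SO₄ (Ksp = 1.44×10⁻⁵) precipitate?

After mixing, V = 260 mL + 62 mL = 322 mL.
[Ag⁺] = (0.468)(260)/322 = 0.378 M
[SO₄²⁻] = (0.255)(62)/322 = 4.91×10⁻² M
Q = [Ag⁺]^2[SO₄²⁻] = 7.01×10⁻³
Q = 7.01×10⁻³ > Ksp = 1.44×10⁻⁵, so the solution is supersaturated and Ag₂SO₄ precipitates.

Yes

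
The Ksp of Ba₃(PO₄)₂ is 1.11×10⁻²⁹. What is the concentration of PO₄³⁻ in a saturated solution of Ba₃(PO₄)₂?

1.27×10⁻⁶ M

Ba₃(PO₄)₂(s) ⇌ 3 Ba²⁺(aq) + 2 PO₄³⁻(aq)
Let s be the molar solubility. Then [Ba²⁺] = 3s and [PO₄³⁻] = 2s.
Ksp = [Ba²⁺]^3[PO₄³⁻]^2 = (3s)^3 · (2s)^2 = 108s^5 = 1.11×10⁻²⁹
s = 6.34×10⁻⁷ mol L⁻¹
[PO₄³⁻] = 2s = 1.27×10⁻⁶ mol L⁻¹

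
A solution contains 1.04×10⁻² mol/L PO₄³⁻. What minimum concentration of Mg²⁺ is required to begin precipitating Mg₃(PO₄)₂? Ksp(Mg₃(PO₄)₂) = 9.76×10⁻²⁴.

4.49×10⁻⁷ M

The threshold for precipitation is Q = Ksp.
Mg₃(PO₄)₂(s) ⇌ 3 Mg²⁺(aq) + 2 PO₄³⁻(aq)
Ksp = [Mg²⁺]^3[PO₄³⁻]^2 = [Mg²⁺]^3(1.04×10⁻²)^2
[Mg²⁺]^3 = 9.76×10⁻²⁴ / (1.04×10⁻²)^2 = 9.02×10⁻²⁰
[Mg²⁺] = 4.49×10⁻⁷ mol/L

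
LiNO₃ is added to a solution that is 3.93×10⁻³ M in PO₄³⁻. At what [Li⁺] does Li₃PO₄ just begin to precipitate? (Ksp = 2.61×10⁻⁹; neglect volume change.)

8.72×10⁻³ M

Each salt precipitates once Q = Ksp for that salt.
Li₃PO₄(s) ⇌ 3 Li⁺(aq) + PO₄³⁻(aq)
Ksp = [Li⁺]^3[PO₄³⁻] = [Li⁺]^3(3.93×10⁻³)
[Li⁺]^3 = 2.61×10⁻⁹ / (3.93×10⁻³) = 6.64×10⁻⁷
[Li⁺] = 8.72×10⁻³ M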